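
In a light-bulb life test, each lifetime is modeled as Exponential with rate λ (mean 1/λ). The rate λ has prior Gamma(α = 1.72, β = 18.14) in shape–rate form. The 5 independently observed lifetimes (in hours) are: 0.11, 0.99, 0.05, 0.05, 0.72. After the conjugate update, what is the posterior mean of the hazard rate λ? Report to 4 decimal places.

With a Gamma(shape α, rate β) prior on the exponential rate λ, the posterior after n observations with total T = Σxᵢ is Gamma(α+n, β+T).
Sum of observations T = 1.92 hours; n = 5.
Posterior: Gamma(1.72+5, 18.14+1.92) = Gamma(6.72, 20.06).
Posterior mean of λ = α/β = 6.72/20.06 = 0.3350.

0.3350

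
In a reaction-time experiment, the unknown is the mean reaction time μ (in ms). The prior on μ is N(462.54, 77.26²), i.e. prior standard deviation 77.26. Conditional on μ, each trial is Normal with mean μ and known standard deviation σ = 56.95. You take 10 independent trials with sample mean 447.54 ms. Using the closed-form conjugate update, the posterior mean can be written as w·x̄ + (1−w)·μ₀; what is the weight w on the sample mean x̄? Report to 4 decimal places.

For Normal data with known variance σ², a Normal(μ₀, σ₀²) prior on μ is conjugate. Posterior precision = 1/σ₀² + n/σ²; posterior mean is the precision-weighted average of μ₀ and x̄.
σ₀² = 77.26² = 5969.1076, σ² = 56.95² = 3243.3025. Prior precision 1/σ₀² = 1/5969.1076; data precision n/σ² = 10/3243.3025.
w = (n/σ²)/(1/σ₀² + n/σ²) = n·σ₀²/(σ² + n·σ₀²) = 10·5969.1076/(3243.3025 + 10·5969.1076) = 59691.076/62934.3785 = 0.9485.

0.9485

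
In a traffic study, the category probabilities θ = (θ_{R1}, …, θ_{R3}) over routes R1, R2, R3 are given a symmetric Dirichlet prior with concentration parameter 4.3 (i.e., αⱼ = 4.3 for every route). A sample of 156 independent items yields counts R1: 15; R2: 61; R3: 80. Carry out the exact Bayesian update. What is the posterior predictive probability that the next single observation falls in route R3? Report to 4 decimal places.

0.4991

The Dirichlet prior is conjugate to the Multinomial likelihood: each posterior αⱼ = prior αⱼ + observed count nⱼ.
Posterior concentration: (19.3, 65.3, 84.3), total = 168.9.
P(next = R3 | data) = α_{R3}/Σα = 0.4991.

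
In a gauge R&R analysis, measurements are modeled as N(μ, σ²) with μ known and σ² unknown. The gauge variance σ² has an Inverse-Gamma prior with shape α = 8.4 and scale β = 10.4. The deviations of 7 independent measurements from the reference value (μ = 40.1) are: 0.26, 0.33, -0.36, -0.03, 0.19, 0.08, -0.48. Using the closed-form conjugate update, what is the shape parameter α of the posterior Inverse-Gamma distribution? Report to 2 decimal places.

11.90

With known mean μ and an Inverse-Gamma(α, β) prior on σ², the Normal likelihood is conjugate: posterior is Inv-Gamma(α + n/2, β + Σ(xᵢ−μ)²/2).
Σ(xᵢ−μ)² = (0.26)² + (0.33)² + (-0.36)² + (-0.03)² + (0.19)² + (0.08)² + (-0.48)² = 0.5799.
Posterior: Inv-Gamma(8.4 + 7/2, 10.4 + 0.5799/2) = Inv-Gamma(11.90, 10.68995).
Posterior α = 11.90.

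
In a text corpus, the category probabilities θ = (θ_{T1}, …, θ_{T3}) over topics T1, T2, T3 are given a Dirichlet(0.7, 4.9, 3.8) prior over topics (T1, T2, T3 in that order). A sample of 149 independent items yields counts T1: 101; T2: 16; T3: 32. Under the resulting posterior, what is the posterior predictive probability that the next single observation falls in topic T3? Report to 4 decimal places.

0.2260

The Dirichlet prior is conjugate to the Multinomial likelihood: each posterior αⱼ = prior αⱼ + observed count nⱼ.
Posterior concentration: (101.7, 20.9, 35.8), total = 158.4.
P(next = T3 | data) = α_{T3}/Σα = 0.2260.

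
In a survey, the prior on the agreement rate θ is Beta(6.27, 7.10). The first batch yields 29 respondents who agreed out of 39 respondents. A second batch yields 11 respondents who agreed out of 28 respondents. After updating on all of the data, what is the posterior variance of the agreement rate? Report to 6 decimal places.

The Beta prior is conjugate to a Binomial/Bernoulli likelihood; the update adds successes to α and failures to β.
After batch 1: Beta(6.27+29, 7.10+10) = Beta(35.27, 17.10).
After batch 2: Beta(35.27+11, 17.10+17) = Beta(46.27, 34.10).
Var = αβ/((α+β)²(α+β+1)) = 46.27·34.10/(80.37²·81.37) = 0.003002.

0.003002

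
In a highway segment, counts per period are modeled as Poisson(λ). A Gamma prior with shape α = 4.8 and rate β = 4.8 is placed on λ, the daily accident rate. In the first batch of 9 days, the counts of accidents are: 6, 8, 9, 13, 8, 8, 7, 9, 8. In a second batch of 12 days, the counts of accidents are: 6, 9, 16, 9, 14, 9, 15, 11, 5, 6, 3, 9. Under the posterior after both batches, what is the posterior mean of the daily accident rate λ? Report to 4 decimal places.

7.4729

With a Gamma(shape α, rate β) prior, the Poisson likelihood is conjugate: the posterior is Gamma(α + ΣXᵢ, β + n).
Batch 1: sum of counts S = 76 over n = 9 days.
After batch 1: Gamma(α+S, β+n) = Gamma(4.8+76, 4.8+9) = Gamma(80.8, 13.8).
Batch 2: sum of counts S = 112 over n = 12 days.
After batch 2: Gamma(α+S, β+n) = Gamma(80.8+112, 13.8+12) = Gamma(192.8, 25.8).
Posterior mean = α/β = 192.8/25.8 = 7.4729.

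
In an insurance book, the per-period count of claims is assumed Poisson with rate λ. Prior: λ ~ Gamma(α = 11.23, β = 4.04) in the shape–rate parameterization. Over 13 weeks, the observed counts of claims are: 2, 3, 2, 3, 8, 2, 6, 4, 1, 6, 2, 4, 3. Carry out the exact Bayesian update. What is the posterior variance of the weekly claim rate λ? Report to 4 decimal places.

With a Gamma(shape α, rate β) prior, the Poisson likelihood is conjugate: the posterior is Gamma(α + ΣXᵢ, β + n).
Sum of counts S = 46 over n = 13 weeks.
Posterior: Gamma(α+S, β+n) = Gamma(11.23+46, 4.04+13) = Gamma(57.23, 17.04).
Var = α/β² = 57.23/17.04² = 0.1971.

0.1971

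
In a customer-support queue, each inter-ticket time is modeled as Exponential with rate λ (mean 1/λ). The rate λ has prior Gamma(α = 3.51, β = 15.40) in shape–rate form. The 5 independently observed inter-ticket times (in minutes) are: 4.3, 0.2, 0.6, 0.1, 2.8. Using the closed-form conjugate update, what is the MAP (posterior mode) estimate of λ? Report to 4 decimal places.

0.3209

With a Gamma(shape α, rate β) prior on the exponential rate λ, the posterior after n observations with total T = Σxᵢ is Gamma(α+n, β+T).
Sum of observations T = 8.0 minutes; n = 5.
Posterior: Gamma(3.51+5, 15.40+8.0) = Gamma(8.51, 23.40).
Mode = (α−1)/β = 0.3209.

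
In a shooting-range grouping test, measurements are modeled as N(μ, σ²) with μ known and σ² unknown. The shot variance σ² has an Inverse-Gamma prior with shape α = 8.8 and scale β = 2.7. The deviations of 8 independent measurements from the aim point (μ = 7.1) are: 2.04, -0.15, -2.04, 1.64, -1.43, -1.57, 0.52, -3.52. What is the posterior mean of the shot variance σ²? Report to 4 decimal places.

1.4240

With known mean μ and an Inverse-Gamma(α, β) prior on σ², the Normal likelihood is conjugate: posterior is Inv-Gamma(α + n/2, β + Σ(xᵢ−μ)²/2).
Σ(xᵢ−μ)² = (2.04)² + (-0.15)² + (-2.04)² + (1.64)² + (-1.43)² + (-1.57)² + (0.52)² + (-3.52)² = 28.2059.
Posterior: Inv-Gamma(8.8 + 8/2, 2.7 + 28.2059/2) = Inv-Gamma(12.80, 16.80295).
E[σ²|data] = β/(α−1) = 16.80295/11.80 = 1.4240.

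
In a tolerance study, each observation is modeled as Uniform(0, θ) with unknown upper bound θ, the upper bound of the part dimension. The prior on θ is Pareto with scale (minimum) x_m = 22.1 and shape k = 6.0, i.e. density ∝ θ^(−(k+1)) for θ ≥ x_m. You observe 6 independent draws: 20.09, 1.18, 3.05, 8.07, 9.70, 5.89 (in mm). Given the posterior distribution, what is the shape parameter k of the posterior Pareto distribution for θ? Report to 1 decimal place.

A Pareto(scale x_m, shape k) prior on the upper bound θ of Uniform(0, θ) is conjugate: posterior is Pareto(max(x_m, max xᵢ), k + n).
Sample maximum = 20.09; prior scale x_m = 22.1 → posterior scale = max = 22.10.
Posterior shape = 6.0 + 6 = 12.0.
Posterior shape k = 12.0.

12.0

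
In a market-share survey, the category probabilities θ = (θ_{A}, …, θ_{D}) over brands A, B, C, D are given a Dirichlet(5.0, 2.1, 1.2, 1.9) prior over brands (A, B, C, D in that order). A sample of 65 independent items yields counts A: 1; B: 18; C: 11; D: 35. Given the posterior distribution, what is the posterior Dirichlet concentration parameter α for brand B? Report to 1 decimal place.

20.1

The Dirichlet prior is conjugate to the Multinomial likelihood: each posterior αⱼ = prior αⱼ + observed count nⱼ.
Posterior concentration: (6.0, 20.1, 12.2, 36.9), total = 75.2.
α_{B} = 2.1 + 18 = 20.1.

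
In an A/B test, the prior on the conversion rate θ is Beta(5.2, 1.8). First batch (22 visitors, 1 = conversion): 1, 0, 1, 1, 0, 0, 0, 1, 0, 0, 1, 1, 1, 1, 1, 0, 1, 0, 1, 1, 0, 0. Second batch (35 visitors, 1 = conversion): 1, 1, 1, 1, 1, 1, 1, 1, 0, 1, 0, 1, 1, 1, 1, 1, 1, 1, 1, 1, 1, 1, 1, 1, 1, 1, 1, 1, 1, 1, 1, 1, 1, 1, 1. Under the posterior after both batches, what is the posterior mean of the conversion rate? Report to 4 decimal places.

0.7844

The Beta prior is conjugate to a Binomial/Bernoulli likelihood; the update adds successes to α and failures to β.
After batch 1: Beta(5.2+12, 1.8+10) = Beta(17.2, 11.8).
After batch 2: Beta(17.2+33, 11.8+2) = Beta(50.2, 13.8).
Posterior mean = α/(α+β) = 50.2/64.0 = 0.7844.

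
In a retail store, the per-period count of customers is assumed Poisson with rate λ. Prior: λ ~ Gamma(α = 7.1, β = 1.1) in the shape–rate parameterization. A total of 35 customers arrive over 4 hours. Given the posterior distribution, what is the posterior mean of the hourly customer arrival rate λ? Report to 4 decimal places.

With a Gamma(shape α, rate β) prior, the Poisson likelihood is conjugate: the posterior is Gamma(α + ΣXᵢ, β + n).
Posterior: Gamma(α+S, β+n) = Gamma(7.1+35, 1.1+4) = Gamma(42.1, 5.1).
Posterior mean = α/β = 42.1/5.1 = 8.2549.

8.2549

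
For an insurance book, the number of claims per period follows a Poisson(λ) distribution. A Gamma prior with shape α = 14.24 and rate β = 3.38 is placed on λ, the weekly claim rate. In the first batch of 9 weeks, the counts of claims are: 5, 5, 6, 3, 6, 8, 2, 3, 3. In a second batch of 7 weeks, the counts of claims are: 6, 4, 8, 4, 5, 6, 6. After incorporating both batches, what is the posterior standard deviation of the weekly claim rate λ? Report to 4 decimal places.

With a Gamma(shape α, rate β) prior, the Poisson likelihood is conjugate: the posterior is Gamma(α + ΣXᵢ, β + n).
Batch 1: sum of counts S = 41 over n = 9 weeks.
After batch 1: Gamma(α+S, β+n) = Gamma(14.24+41, 3.38+9) = Gamma(55.24, 12.38).
Batch 2: sum of counts S = 39 over n = 7 weeks.
After batch 2: Gamma(α+S, β+n) = Gamma(55.24+39, 12.38+7) = Gamma(94.24, 19.38).
SD = √α/β = √94.24/19.38 = 0.5009.

0.5009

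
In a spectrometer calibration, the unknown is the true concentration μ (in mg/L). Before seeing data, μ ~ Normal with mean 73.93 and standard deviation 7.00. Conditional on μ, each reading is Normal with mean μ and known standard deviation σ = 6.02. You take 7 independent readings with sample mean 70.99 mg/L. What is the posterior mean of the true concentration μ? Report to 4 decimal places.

71.2709

For Normal data with known variance σ², a Normal(μ₀, σ₀²) prior on μ is conjugate. Posterior precision = 1/σ₀² + n/σ²; posterior mean is the precision-weighted average of μ₀ and x̄.
n·x̄ = 7·70.99 = 496.93.
σ₀² = 7.00² = 49, σ² = 6.02² = 36.2404; σ² + n·σ₀² = 36.2404 + 7·49 = 379.2404.
Posterior mean = (μ₀/σ₀² + n·x̄/σ²)/(1/σ₀² + n/σ²) = (σ²·μ₀ + σ₀²·n·x̄)/(σ² + n·σ₀²) = (36.2404·73.93 + 49·496.93)/379.2404 = 27028.822772/379.2404 = 71.2709.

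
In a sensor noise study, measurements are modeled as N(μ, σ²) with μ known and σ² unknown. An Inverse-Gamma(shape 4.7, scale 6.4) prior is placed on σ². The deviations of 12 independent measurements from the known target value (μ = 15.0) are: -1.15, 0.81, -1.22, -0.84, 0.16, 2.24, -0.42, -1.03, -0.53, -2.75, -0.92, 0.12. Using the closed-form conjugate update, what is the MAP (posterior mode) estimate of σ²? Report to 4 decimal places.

1.3657

With known mean μ and an Inverse-Gamma(α, β) prior on σ², the Normal likelihood is conjugate: posterior is Inv-Gamma(α + n/2, β + Σ(xᵢ−μ)²/2).
Σ(xᵢ−μ)² = (-1.15)² + (0.81)² + (-1.22)² + (-0.84)² + (0.16)² + (2.24)² + (-0.42)² + (-1.03)² + (-0.53)² + (-2.75)² + (-0.92)² + (0.12)² = 19.1573.
Posterior: Inv-Gamma(4.7 + 12/2, 6.4 + 19.1573/2) = Inv-Gamma(10.70, 15.97865).
Mode = β/(α+1) = 15.97865/11.70 = 1.3657.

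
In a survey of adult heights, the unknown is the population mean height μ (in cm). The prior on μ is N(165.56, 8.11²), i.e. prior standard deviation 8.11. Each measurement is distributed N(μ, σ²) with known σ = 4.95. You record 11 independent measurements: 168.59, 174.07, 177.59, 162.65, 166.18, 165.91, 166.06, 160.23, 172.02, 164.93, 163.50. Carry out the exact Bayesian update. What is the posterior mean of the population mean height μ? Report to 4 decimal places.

167.3687

For Normal data with known variance σ², a Normal(μ₀, σ₀²) prior on μ is conjugate. Posterior precision = 1/σ₀² + n/σ²; posterior mean is the precision-weighted average of μ₀ and x̄.
Σxᵢ = 168.59 + 174.07 + 177.59 + 162.65 + 166.18 + 165.91 + 166.06 + 160.23 + 172.02 + 164.93 + 163.50 = 1841.73, so n·x̄ = 1841.73.
σ₀² = 8.11² = 65.7721, σ² = 4.95² = 24.5025; σ² + n·σ₀² = 24.5025 + 11·65.7721 = 747.9956.
Posterior mean = (μ₀/σ₀² + n·x̄/σ²)/(1/σ₀² + n/σ²) = (σ²·μ₀ + σ₀²·n·x̄)/(σ² + n·σ₀²) = (24.5025·165.56 + 65.7721·1841.73)/747.9956 = 125191.083633/747.9956 = 167.3687.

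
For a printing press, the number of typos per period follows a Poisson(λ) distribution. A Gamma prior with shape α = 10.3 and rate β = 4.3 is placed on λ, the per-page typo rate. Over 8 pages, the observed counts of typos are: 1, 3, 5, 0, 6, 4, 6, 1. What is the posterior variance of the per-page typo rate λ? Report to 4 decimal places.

0.2399

With a Gamma(shape α, rate β) prior, the Poisson likelihood is conjugate: the posterior is Gamma(α + ΣXᵢ, β + n).
Sum of counts S = 26 over n = 8 pages.
Posterior: Gamma(α+S, β+n) = Gamma(10.3+26, 4.3+8) = Gamma(36.3, 12.3).
Var = α/β² = 36.3/12.3² = 0.2399.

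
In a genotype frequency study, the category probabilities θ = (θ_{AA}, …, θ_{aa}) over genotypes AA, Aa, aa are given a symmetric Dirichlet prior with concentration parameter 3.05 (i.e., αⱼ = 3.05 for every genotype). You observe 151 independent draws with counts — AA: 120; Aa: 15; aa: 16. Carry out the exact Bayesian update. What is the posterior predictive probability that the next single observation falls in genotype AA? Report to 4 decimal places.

0.7683

The Dirichlet prior is conjugate to the Multinomial likelihood: each posterior αⱼ = prior αⱼ + observed count nⱼ.
Posterior concentration: (123.05, 18.05, 19.05), total = 160.15.
P(next = AA | data) = α_{AA}/Σα = 0.7683.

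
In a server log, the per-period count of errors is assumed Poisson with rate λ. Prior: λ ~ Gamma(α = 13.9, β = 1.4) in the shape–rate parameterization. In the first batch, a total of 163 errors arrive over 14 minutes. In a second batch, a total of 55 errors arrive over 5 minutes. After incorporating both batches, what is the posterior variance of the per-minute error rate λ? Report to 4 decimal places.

0.5572

With a Gamma(shape α, rate β) prior, the Poisson likelihood is conjugate: the posterior is Gamma(α + ΣXᵢ, β + n).
After batch 1: Gamma(α+S, β+n) = Gamma(13.9+163, 1.4+14) = Gamma(176.9, 15.4).
After batch 2: Gamma(α+S, β+n) = Gamma(176.9+55, 15.4+5) = Gamma(231.9, 20.4).
Var = α/β² = 231.9/20.4² = 0.5572.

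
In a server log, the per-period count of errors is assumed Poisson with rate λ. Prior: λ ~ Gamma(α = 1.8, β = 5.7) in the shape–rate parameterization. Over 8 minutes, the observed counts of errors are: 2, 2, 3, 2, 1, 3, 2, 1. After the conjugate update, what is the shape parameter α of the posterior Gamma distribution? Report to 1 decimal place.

17.8

With a Gamma(shape α, rate β) prior, the Poisson likelihood is conjugate: the posterior is Gamma(α + ΣXᵢ, β + n).
Sum of counts S = 16 over n = 8 minutes.
Posterior: Gamma(α+S, β+n) = Gamma(1.8+16, 5.7+8) = Gamma(17.8, 13.7).
Posterior α = 17.8.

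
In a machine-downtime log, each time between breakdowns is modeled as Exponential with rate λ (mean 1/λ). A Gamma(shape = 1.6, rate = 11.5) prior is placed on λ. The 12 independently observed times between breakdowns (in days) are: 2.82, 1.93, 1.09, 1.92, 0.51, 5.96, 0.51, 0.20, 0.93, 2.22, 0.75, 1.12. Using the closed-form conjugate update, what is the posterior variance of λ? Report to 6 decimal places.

With a Gamma(shape α, rate β) prior on the exponential rate λ, the posterior after n observations with total T = Σxᵢ is Gamma(α+n, β+T).
Sum of observations T = 19.96 days; n = 12.
Posterior: Gamma(1.6+12, 11.5+19.96) = Gamma(13.6, 31.46).
Var = α/β² = 0.013741.

0.013741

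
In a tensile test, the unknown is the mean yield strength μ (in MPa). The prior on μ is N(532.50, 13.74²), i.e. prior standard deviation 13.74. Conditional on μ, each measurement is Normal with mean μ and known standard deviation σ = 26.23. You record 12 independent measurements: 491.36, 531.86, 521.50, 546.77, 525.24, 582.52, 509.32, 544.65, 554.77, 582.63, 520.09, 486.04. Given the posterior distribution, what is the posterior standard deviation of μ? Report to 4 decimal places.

6.6316

For Normal data with known variance σ², a Normal(μ₀, σ₀²) prior on μ is conjugate. Posterior precision = 1/σ₀² + n/σ²; posterior mean is the precision-weighted average of μ₀ and x̄.
σ₀² = 13.74² = 188.7876, σ² = 26.23² = 688.0129; σ² + n·σ₀² = 688.0129 + 12·188.7876 = 2953.4641.
Posterior precision = 1/σ₀² + n/σ² = 1/188.7876 + 12/688.0129 = (σ² + n·σ₀²)/(σ₀²σ²) = 2953.4641/(188.7876·688.0129); posterior variance σₙ² = σ₀²σ²/(σ² + n·σ₀²) = 188.7876·688.0129/2953.4641 = 43.978291.
Posterior SD = √σₙ² = √(188.7876·688.0129/2953.4641) = 6.6316.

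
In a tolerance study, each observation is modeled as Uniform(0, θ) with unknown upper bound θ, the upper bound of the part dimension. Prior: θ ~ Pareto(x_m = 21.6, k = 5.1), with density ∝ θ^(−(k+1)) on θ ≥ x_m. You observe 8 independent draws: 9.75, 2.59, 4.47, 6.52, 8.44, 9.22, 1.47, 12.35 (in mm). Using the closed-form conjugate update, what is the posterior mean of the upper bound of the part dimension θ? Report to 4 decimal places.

23.3851

A Pareto(scale x_m, shape k) prior on the upper bound θ of Uniform(0, θ) is conjugate: posterior is Pareto(max(x_m, max xᵢ), k + n).
Sample maximum = 12.35; prior scale x_m = 21.6 → posterior scale = max = 21.60.
Posterior shape = 5.1 + 8 = 13.1.
E[θ|data] = k·x_m/(k−1) = 13.1·21.60/12.1 = 23.3851.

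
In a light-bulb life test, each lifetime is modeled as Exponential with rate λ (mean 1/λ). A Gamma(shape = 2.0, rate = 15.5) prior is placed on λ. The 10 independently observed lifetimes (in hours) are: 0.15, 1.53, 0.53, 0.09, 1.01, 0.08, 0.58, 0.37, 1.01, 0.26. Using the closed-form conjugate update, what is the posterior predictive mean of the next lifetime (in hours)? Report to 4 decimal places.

1.9191

With a Gamma(shape α, rate β) prior on the exponential rate λ, the posterior after n observations with total T = Σxᵢ is Gamma(α+n, β+T).
Sum of observations T = 5.61 hours; n = 10.
Posterior: Gamma(2.0+10, 15.5+5.61) = Gamma(12.0, 21.11).
The predictive distribution for the next observation is Lomax; its mean is β/(α−1) = 21.11/11.0 = 1.9191.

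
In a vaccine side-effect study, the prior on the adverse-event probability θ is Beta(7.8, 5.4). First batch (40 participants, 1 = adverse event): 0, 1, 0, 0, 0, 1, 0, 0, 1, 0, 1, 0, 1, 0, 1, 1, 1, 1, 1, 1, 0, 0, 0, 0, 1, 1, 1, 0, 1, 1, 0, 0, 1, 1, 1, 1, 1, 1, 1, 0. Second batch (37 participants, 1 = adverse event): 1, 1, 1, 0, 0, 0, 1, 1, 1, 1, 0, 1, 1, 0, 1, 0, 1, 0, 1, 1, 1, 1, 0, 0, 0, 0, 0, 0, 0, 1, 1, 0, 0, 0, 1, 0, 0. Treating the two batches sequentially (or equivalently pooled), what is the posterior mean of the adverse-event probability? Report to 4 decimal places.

The Beta prior is conjugate to a Binomial/Bernoulli likelihood; the update adds successes to α and failures to β.
After batch 1: Beta(7.8+23, 5.4+17) = Beta(30.8, 22.4).
After batch 2: Beta(30.8+18, 22.4+19) = Beta(48.8, 41.4).
Posterior mean = α/(α+β) = 48.8/90.2 = 0.5410.

0.5410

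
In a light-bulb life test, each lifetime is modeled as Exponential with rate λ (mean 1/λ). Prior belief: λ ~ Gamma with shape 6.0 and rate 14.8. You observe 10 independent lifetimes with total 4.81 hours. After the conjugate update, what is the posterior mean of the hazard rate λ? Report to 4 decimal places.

With a Gamma(shape α, rate β) prior on the exponential rate λ, the posterior after n observations with total T = Σxᵢ is Gamma(α+n, β+T).
Posterior: Gamma(6.0+10, 14.8+4.81) = Gamma(16.0, 19.61).
Posterior mean of λ = α/β = 16.0/19.61 = 0.8159.

0.8159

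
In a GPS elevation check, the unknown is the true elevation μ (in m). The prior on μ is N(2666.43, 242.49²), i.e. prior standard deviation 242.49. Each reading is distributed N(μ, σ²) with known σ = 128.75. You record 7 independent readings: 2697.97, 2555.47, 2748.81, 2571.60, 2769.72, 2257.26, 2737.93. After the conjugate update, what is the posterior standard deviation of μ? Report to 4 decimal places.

For Normal data with known variance σ², a Normal(μ₀, σ₀²) prior on μ is conjugate. Posterior precision = 1/σ₀² + n/σ²; posterior mean is the precision-weighted average of μ₀ and x̄.
σ₀² = 242.49² = 58801.4001, σ² = 128.75² = 16576.5625; σ² + n·σ₀² = 16576.5625 + 7·58801.4001 = 428186.3632.
Posterior precision = 1/σ₀² + n/σ² = 1/58801.4001 + 7/16576.5625 = (σ² + n·σ₀²)/(σ₀²σ²) = 428186.3632/(58801.4001·16576.5625); posterior variance σₙ² = σ₀²σ²/(σ² + n·σ₀²) = 58801.4001·16576.5625/428186.3632 = 2276.403846.
Posterior SD = √σₙ² = √(58801.4001·16576.5625/428186.3632) = 47.7117.

47.7117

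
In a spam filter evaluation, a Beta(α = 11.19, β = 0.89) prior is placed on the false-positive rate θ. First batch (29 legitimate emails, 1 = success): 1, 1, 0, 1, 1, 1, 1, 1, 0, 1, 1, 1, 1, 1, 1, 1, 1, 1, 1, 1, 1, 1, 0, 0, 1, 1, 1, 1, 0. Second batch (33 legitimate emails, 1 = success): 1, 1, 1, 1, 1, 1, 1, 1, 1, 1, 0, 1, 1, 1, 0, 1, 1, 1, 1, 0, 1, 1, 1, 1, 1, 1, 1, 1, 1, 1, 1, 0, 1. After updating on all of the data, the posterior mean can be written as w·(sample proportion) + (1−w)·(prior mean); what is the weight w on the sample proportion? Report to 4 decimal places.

The Beta prior is conjugate to a Binomial/Bernoulli likelihood; the update adds successes to α and failures to β.
Total number of legitimate emails: n = 29 + 33 = 62.
Posterior mean = (α₀+k)/(α₀+β₀+n) = [n/(α₀+β₀+n)]·(k/n) + [(α₀+β₀)/(α₀+β₀+n)]·α₀/(α₀+β₀), so only n and the prior enter the weight.
The weight on the data is w = n/(α₀+β₀+n) = 62/(11.19+0.89+62) = 62/74.08 = 0.8369.

0.8369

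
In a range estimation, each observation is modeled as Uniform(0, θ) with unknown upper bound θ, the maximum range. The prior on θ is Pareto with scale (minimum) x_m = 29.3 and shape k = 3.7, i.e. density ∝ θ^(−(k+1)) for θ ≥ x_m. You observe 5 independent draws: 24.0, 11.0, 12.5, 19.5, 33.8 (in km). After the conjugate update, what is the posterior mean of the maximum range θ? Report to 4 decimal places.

A Pareto(scale x_m, shape k) prior on the upper bound θ of Uniform(0, θ) is conjugate: posterior is Pareto(max(x_m, max xᵢ), k + n).
Sample maximum = 33.8; prior scale x_m = 29.3 → posterior scale = max = 33.8.
Posterior shape = 3.7 + 5 = 8.7.
E[θ|data] = k·x_m/(k−1) = 8.7·33.8/7.7 = 38.1896.

38.1896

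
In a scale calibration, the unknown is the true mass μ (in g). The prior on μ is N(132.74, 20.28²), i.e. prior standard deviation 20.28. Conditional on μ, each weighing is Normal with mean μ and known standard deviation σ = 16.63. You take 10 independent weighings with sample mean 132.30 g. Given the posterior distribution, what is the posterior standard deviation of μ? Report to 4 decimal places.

5.0905

For Normal data with known variance σ², a Normal(μ₀, σ₀²) prior on μ is conjugate. Posterior precision = 1/σ₀² + n/σ²; posterior mean is the precision-weighted average of μ₀ and x̄.
σ₀² = 20.28² = 411.2784, σ² = 16.63² = 276.5569; σ² + n·σ₀² = 276.5569 + 10·411.2784 = 4389.3409.
Posterior precision = 1/σ₀² + n/σ² = 1/411.2784 + 10/276.5569 = (σ² + n·σ₀²)/(σ₀²σ²) = 4389.3409/(411.2784·276.5569); posterior variance σₙ² = σ₀²σ²/(σ² + n·σ₀²) = 411.2784·276.5569/4389.3409 = 25.913202.
Posterior SD = √σₙ² = √(411.2784·276.5569/4389.3409) = 5.0905.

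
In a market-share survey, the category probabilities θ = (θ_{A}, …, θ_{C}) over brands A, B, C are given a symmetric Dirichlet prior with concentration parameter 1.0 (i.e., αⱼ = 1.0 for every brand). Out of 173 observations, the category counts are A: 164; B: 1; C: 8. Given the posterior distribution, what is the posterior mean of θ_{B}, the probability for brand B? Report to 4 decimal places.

The Dirichlet prior is conjugate to the Multinomial likelihood: each posterior αⱼ = prior αⱼ + observed count nⱼ.
Posterior concentration: (165.0, 2.0, 9.0), total = 176.0.
E[θ_{B}|data] = α_{B}/Σα = 2.0/176.0 = 0.0114.

0.0114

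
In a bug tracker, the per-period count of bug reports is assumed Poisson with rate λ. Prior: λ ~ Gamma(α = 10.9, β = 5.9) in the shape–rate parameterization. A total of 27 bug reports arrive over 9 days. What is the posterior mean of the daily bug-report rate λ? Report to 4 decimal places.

With a Gamma(shape α, rate β) prior, the Poisson likelihood is conjugate: the posterior is Gamma(α + ΣXᵢ, β + n).
Posterior: Gamma(α+S, β+n) = Gamma(10.9+27, 5.9+9) = Gamma(37.9, 14.9).
Posterior mean = α/β = 37.9/14.9 = 2.5436.

2.5436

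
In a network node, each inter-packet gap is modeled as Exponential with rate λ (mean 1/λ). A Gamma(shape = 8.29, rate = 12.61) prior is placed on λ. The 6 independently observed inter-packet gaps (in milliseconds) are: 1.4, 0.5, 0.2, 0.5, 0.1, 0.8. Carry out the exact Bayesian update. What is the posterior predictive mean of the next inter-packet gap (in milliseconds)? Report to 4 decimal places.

1.2122

With a Gamma(shape α, rate β) prior on the exponential rate λ, the posterior after n observations with total T = Σxᵢ is Gamma(α+n, β+T).
Sum of observations T = 3.5 milliseconds; n = 6.
Posterior: Gamma(8.29+6, 12.61+3.5) = Gamma(14.29, 16.11).
The predictive distribution for the next observation is Lomax; its mean is β/(α−1) = 16.11/13.29 = 1.2122.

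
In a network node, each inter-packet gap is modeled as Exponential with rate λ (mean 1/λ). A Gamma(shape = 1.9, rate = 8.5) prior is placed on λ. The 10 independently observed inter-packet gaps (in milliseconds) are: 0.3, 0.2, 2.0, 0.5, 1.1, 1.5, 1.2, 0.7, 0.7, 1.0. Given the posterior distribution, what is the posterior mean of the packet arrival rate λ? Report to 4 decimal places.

With a Gamma(shape α, rate β) prior on the exponential rate λ, the posterior after n observations with total T = Σxᵢ is Gamma(α+n, β+T).
Sum of observations T = 9.2 milliseconds; n = 10.
Posterior: Gamma(1.9+10, 8.5+9.2) = Gamma(11.9, 17.7).
Posterior mean of λ = α/β = 11.9/17.7 = 0.6723.

0.6723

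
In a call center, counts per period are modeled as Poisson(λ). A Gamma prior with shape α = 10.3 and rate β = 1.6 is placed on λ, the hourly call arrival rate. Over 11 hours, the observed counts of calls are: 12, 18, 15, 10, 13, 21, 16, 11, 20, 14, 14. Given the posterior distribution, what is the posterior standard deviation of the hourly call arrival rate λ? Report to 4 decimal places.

1.0478

With a Gamma(shape α, rate β) prior, the Poisson likelihood is conjugate: the posterior is Gamma(α + ΣXᵢ, β + n).
Sum of counts S = 164 over n = 11 hours.
Posterior: Gamma(α+S, β+n) = Gamma(10.3+164, 1.6+11) = Gamma(174.3, 12.6).
SD = √α/β = √174.3/12.6 = 1.0478.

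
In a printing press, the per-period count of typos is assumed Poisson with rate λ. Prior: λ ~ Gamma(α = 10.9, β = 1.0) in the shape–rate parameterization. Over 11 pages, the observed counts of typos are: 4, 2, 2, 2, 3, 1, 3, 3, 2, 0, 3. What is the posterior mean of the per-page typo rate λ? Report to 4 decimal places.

With a Gamma(shape α, rate β) prior, the Poisson likelihood is conjugate: the posterior is Gamma(α + ΣXᵢ, β + n).
Sum of counts S = 25 over n = 11 pages.
Posterior: Gamma(α+S, β+n) = Gamma(10.9+25, 1.0+11) = Gamma(35.9, 12.0).
Posterior mean = α/β = 35.9/12.0 = 2.9917.

2.9917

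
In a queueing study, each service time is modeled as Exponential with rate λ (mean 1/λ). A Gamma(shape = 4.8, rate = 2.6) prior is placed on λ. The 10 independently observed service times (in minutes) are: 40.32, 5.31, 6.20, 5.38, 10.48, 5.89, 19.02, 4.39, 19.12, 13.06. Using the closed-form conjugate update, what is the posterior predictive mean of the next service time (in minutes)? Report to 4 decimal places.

With a Gamma(shape α, rate β) prior on the exponential rate λ, the posterior after n observations with total T = Σxᵢ is Gamma(α+n, β+T).
Sum of observations T = 129.17 minutes; n = 10.
Posterior: Gamma(4.8+10, 2.6+129.17) = Gamma(14.8, 131.77).
The predictive distribution for the next observation is Lomax; its mean is β/(α−1) = 131.77/13.8 = 9.5486.

9.5486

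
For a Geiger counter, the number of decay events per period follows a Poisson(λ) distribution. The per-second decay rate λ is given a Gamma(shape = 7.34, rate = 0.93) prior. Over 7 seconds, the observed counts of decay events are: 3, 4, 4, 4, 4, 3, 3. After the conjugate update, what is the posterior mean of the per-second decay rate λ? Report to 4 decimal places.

4.0782

With a Gamma(shape α, rate β) prior, the Poisson likelihood is conjugate: the posterior is Gamma(α + ΣXᵢ, β + n).
Sum of counts S = 25 over n = 7 seconds.
Posterior: Gamma(α+S, β+n) = Gamma(7.34+25, 0.93+7) = Gamma(32.34, 7.93).
Posterior mean = α/β = 32.34/7.93 = 4.0782.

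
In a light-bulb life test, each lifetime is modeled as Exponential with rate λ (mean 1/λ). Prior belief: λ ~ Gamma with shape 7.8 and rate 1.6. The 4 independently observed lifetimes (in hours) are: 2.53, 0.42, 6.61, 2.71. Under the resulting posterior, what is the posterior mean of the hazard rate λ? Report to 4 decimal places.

With a Gamma(shape α, rate β) prior on the exponential rate λ, the posterior after n observations with total T = Σxᵢ is Gamma(α+n, β+T).
Sum of observations T = 12.27 hours; n = 4.
Posterior: Gamma(7.8+4, 1.6+12.27) = Gamma(11.8, 13.87).
Posterior mean of λ = α/β = 11.8/13.87 = 0.8508.

0.8508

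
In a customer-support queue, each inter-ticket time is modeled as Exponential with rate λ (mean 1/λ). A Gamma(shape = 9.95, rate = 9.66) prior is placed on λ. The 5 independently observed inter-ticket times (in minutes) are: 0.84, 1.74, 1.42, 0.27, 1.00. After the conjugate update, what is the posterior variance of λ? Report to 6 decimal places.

0.067069

With a Gamma(shape α, rate β) prior on the exponential rate λ, the posterior after n observations with total T = Σxᵢ is Gamma(α+n, β+T).
Sum of observations T = 5.27 minutes; n = 5.
Posterior: Gamma(9.95+5, 9.66+5.27) = Gamma(14.95, 14.93).
Var = α/β² = 0.067069.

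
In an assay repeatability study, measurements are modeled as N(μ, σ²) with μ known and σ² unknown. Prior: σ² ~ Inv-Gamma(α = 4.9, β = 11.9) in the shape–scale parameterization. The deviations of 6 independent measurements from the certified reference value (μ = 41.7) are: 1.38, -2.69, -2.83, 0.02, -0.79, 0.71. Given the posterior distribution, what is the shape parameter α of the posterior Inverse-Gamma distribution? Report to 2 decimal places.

7.90

With known mean μ and an Inverse-Gamma(α, β) prior on σ², the Normal likelihood is conjugate: posterior is Inv-Gamma(α + n/2, β + Σ(xᵢ−μ)²/2).
Σ(xᵢ−μ)² = (1.38)² + (-2.69)² + (-2.83)² + (0.02)² + (-0.79)² + (0.71)² = 18.2780.
Posterior: Inv-Gamma(4.9 + 6/2, 11.9 + 18.2780/2) = Inv-Gamma(7.90, 21.03900).
Posterior α = 7.90.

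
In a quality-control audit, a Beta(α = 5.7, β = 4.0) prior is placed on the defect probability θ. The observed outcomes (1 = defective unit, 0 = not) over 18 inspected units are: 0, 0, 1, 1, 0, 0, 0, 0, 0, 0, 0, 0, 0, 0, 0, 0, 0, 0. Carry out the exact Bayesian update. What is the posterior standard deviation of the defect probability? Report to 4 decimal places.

The Beta prior is conjugate to a Binomial/Bernoulli likelihood; the update adds successes to α and failures to β.
Posterior: Beta(α+k, β+n−k) = Beta(5.7+2, 4.0+16) = Beta(7.7, 20.0).
Var = αβ/((α+β)²(α+β+1)) = 7.7·20.0/(27.7²·28.7) = 0.00699325; SD = √0.00699325 = 0.0836.

0.0836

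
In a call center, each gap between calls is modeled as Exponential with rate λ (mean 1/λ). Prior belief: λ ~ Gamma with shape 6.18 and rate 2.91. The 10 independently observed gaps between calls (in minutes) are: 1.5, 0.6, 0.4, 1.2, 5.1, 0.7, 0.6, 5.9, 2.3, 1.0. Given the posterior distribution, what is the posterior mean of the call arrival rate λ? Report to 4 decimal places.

With a Gamma(shape α, rate β) prior on the exponential rate λ, the posterior after n observations with total T = Σxᵢ is Gamma(α+n, β+T).
Sum of observations T = 19.3 minutes; n = 10.
Posterior: Gamma(6.18+10, 2.91+19.3) = Gamma(16.18, 22.21).
Posterior mean of λ = α/β = 16.18/22.21 = 0.7285.

0.7285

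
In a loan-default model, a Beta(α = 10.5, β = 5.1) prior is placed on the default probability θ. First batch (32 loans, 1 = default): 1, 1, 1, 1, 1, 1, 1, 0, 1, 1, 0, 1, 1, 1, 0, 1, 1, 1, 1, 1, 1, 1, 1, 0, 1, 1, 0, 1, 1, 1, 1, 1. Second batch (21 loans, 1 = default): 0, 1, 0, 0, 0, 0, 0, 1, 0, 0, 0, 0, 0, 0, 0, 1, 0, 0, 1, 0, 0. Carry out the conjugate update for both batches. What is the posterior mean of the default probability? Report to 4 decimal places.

The Beta prior is conjugate to a Binomial/Bernoulli likelihood; the update adds successes to α and failures to β.
After batch 1: Beta(10.5+27, 5.1+5) = Beta(37.5, 10.1).
After batch 2: Beta(37.5+4, 10.1+17) = Beta(41.5, 27.1).
Posterior mean = α/(α+β) = 41.5/68.6 = 0.6050.

0.6050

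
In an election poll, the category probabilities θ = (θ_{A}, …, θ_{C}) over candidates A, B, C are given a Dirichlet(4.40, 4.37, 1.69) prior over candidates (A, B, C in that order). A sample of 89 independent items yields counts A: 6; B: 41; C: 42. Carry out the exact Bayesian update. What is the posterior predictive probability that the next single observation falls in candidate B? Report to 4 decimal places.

The Dirichlet prior is conjugate to the Multinomial likelihood: each posterior αⱼ = prior αⱼ + observed count nⱼ.
Posterior concentration: (10.40, 45.37, 43.69), total = 99.46.
P(next = B | data) = α_{B}/Σα = 0.4562.

0.4562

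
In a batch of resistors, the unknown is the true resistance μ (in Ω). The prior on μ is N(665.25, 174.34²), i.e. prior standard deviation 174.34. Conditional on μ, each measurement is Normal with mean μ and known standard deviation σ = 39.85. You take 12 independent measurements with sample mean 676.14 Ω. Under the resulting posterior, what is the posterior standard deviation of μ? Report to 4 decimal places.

11.4787

For Normal data with known variance σ², a Normal(μ₀, σ₀²) prior on μ is conjugate. Posterior precision = 1/σ₀² + n/σ²; posterior mean is the precision-weighted average of μ₀ and x̄.
σ₀² = 174.34² = 30394.4356, σ² = 39.85² = 1588.0225; σ² + n·σ₀² = 1588.0225 + 12·30394.4356 = 366321.2497.
Posterior precision = 1/σ₀² + n/σ² = 1/30394.4356 + 12/1588.0225 = (σ² + n·σ₀²)/(σ₀²σ²) = 366321.2497/(30394.4356·1588.0225); posterior variance σₙ² = σ₀²σ²/(σ² + n·σ₀²) = 30394.4356·1588.0225/366321.2497 = 131.761528.
Posterior SD = √σₙ² = √(30394.4356·1588.0225/366321.2497) = 11.4787.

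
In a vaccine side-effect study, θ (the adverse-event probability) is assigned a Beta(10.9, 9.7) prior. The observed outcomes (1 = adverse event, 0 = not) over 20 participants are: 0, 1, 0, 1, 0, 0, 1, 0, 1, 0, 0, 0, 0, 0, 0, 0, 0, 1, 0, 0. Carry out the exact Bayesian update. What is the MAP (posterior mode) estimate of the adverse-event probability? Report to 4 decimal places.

0.3860

The Beta prior is conjugate to a Binomial/Bernoulli likelihood; the update adds successes to α and failures to β.
Posterior: Beta(α+k, β+n−k) = Beta(10.9+5, 9.7+15) = Beta(15.9, 24.7).
Mode of Beta(a,b) for a,b>1 is (a−1)/(a+b−2) = 14.9/38.6 = 0.3860.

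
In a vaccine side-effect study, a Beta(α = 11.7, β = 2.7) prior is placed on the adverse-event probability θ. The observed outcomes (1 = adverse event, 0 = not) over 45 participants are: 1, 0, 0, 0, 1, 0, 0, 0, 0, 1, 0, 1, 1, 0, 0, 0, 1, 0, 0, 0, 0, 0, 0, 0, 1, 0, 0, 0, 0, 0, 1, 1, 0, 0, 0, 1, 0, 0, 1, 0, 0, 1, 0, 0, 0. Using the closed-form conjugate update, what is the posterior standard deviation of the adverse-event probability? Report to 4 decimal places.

The Beta prior is conjugate to a Binomial/Bernoulli likelihood; the update adds successes to α and failures to β.
Posterior: Beta(α+k, β+n−k) = Beta(11.7+12, 2.7+33) = Beta(23.7, 35.7).
Var = αβ/((α+β)²(α+β+1)) = 23.7·35.7/(59.4²·60.4) = 0.00397015; SD = √0.00397015 = 0.0630.

0.0630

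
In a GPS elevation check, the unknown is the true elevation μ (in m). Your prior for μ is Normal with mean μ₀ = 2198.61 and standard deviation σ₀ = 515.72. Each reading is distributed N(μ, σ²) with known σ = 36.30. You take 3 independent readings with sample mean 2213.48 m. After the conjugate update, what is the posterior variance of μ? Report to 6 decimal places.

438.505832

For Normal data with known variance σ², a Normal(μ₀, σ₀²) prior on μ is conjugate. Posterior precision = 1/σ₀² + n/σ²; posterior mean is the precision-weighted average of μ₀ and x̄.
σ₀² = 515.72² = 265967.1184, σ² = 36.30² = 1317.69; σ² + n·σ₀² = 1317.69 + 3·265967.1184 = 799219.0452.
Posterior precision = 1/σ₀² + n/σ² = 1/265967.1184 + 3/1317.69 = (σ² + n·σ₀²)/(σ₀²σ²) = 799219.0452/(265967.1184·1317.69); posterior variance σₙ² = σ₀²σ²/(σ² + n·σ₀²) = 265967.1184·1317.69/799219.0452 = 438.505832.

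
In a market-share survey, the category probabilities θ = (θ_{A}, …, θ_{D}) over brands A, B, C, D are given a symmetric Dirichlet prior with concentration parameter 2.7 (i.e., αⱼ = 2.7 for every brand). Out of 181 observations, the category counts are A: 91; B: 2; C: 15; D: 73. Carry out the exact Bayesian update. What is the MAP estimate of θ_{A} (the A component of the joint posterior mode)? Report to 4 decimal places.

0.4936

The Dirichlet prior is conjugate to the Multinomial likelihood: each posterior αⱼ = prior αⱼ + observed count nⱼ.
Posterior concentration: (93.7, 4.7, 17.7, 75.7), total = 191.8.
Joint mode component: (α_{A}−1)/(Σα−K) = 92.7/187.8 = 0.4936.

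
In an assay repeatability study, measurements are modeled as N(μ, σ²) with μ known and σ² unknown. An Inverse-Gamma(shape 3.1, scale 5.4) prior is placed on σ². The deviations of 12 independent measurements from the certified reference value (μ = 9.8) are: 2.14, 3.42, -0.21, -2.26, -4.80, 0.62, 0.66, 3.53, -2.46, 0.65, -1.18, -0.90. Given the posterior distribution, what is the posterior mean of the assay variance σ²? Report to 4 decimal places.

With known mean μ and an Inverse-Gamma(α, β) prior on σ², the Normal likelihood is conjugate: posterior is Inv-Gamma(α + n/2, β + Σ(xᵢ−μ)²/2).
Σ(xᵢ−μ)² = (2.14)² + (3.42)² + (-0.21)² + (-2.26)² + (-4.80)² + (0.62)² + (0.66)² + (3.53)² + (-2.46)² + (0.65)² + (-1.18)² + (-0.90)² = 66.4251.
Posterior: Inv-Gamma(3.1 + 12/2, 5.4 + 66.4251/2) = Inv-Gamma(9.10, 38.61255).
E[σ²|data] = β/(α−1) = 38.61255/8.10 = 4.7670.

4.7670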